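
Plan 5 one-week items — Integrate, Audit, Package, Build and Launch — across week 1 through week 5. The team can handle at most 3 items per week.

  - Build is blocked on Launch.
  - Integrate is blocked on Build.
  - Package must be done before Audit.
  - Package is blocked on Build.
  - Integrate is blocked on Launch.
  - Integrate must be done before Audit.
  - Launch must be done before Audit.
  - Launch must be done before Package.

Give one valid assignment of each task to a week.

Audit in week 4; Launch in week 1; Package in week 3; Integrate in week 3; Build in week 2

Checking: Integrate(week 3) before Audit(week 4); Package(week 3) before Audit(week 4); Build(week 2) before Integrate(week 3); Build(week 2) before Package(week 3); Launch(week 1) before Audit(week 4); Launch(week 1) before Package(week 3); Launch(week 1) before Build(week 2); Launch(week 1) before Integrate(week 3); max 2 per week (cap 3).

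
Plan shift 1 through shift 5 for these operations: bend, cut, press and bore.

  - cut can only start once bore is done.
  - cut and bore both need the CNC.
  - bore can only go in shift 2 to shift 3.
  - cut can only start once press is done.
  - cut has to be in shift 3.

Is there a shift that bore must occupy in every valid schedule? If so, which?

shift 2

bore's window is shift 2–shift 3.
cut is fixed at shift 3, and bore can't share a shift with cut.
So bore must be shift 2.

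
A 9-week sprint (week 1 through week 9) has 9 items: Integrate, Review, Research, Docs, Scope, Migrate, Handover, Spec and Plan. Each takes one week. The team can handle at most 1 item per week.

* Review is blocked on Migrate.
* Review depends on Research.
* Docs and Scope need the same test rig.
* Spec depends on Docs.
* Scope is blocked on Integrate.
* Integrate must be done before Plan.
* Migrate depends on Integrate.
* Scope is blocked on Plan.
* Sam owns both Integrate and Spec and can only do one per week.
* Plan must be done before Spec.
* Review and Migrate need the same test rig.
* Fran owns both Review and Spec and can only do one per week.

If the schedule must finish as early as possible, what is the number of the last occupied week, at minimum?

The precedence chain requires at least 3 distinct weeks.
With at most 1 per week and 9 work items, at least 9 weeks are needed.
9 works (last occupied week: week 9): for example Review=week 5, Handover=week 9, Plan=week 2, Migrate=week 3, Docs=week 7, Spec=week 8, Research=week 4, Integrate=week 1, Scope=week 6.

week 9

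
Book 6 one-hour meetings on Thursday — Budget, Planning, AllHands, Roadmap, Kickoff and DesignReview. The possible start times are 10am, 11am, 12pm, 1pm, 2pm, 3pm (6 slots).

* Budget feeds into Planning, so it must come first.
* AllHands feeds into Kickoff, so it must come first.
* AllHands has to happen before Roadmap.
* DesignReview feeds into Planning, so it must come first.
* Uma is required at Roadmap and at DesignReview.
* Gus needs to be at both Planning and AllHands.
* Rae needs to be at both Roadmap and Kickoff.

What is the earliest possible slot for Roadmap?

Precedence pushes Roadmap to at least 11am.
Roadmap at 11am is achievable: Roadmap=11am; Budget=10am; DesignReview=10am; AllHands=10am; Planning=11am; Kickoff=12pm.

11am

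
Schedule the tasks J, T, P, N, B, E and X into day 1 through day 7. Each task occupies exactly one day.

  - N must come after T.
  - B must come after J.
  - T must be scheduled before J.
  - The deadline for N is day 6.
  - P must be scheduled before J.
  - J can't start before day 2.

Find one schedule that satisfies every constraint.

J -> day 2; B -> day 3; N -> day 2; E -> day 1; T -> day 1; P -> day 1; X -> day 1

Checking: J(day 2) before B(day 3); T(day 1) before J(day 2); P(day 1) before J(day 2); T(day 1) before N(day 2); J=day 2 in [day 2,day 7]; N=day 2 in [day 1,day 6].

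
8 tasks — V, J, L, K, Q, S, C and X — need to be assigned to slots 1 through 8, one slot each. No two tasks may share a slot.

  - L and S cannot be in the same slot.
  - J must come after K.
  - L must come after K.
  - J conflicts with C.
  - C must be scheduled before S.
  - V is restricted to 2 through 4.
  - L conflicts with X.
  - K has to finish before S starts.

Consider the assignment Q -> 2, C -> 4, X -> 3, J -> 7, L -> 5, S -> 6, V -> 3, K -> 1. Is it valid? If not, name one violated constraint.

No. No two tasks may share a slot is not satisfied.

L conflicts with X — holds.
V is restricted to 2 through 4 — holds.
K has to finish before S starts — holds.
No two tasks may share a slot — violated.
L must come after K — holds.
C must be scheduled before S — holds.
L and S cannot be in the same slot — holds.
J must come after K — holds.
J conflicts with C — holds.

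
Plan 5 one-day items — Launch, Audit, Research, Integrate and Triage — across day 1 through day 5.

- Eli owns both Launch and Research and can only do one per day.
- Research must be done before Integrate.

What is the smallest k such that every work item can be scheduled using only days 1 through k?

The precedence chain requires at least 2 distinct days.
2 works (last occupied day: day 2): for example Triage -> day 1, Launch -> day 2, Integrate -> day 2, Research -> day 1, Audit -> day 1.

2 days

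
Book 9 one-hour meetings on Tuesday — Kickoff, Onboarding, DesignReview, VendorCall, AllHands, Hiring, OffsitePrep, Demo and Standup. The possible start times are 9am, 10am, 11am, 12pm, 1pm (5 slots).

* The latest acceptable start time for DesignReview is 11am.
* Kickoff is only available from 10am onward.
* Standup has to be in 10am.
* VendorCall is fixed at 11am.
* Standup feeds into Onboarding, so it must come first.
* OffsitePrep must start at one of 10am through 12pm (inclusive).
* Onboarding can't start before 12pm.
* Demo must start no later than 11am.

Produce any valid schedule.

Demo=9am, Kickoff=10am, DesignReview=9am, OffsitePrep=10am, AllHands=9am, Standup=10am, Onboarding=12pm, Hiring=9am, VendorCall=11am

Checking: Standup(10am) before Onboarding(12pm); Demo=9am in [9am,11am]; OffsitePrep=10am in [10am,12pm]; DesignReview=9am in [9am,11am]; Kickoff=10am in [10am,1pm]; Standup=10am in [10am,10am]; Onboarding=12pm in [12pm,1pm]; VendorCall=11am in [11am,11am].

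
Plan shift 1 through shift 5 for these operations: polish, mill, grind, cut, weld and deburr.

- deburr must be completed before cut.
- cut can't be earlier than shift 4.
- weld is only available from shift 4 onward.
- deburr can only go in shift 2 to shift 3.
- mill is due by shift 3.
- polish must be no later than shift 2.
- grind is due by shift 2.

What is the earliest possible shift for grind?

Grind's own window allows nothing later than shift 2.
grind at shift 1 is achievable: cut in shift 4, deburr in shift 2, grind in shift 1, polish in shift 1, weld in shift 4, mill in shift 1.

shift 1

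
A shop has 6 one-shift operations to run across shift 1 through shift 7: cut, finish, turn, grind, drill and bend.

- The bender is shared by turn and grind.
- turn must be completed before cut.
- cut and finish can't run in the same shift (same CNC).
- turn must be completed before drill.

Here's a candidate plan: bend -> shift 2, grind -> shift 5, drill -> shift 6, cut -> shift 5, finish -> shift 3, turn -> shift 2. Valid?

cut and finish can't run in the same shift (same CNC) — holds.
The bender is shared by turn and grind — holds.
turn must be completed before drill — holds.
turn must be completed before cut — holds.

Yes, all constraints hold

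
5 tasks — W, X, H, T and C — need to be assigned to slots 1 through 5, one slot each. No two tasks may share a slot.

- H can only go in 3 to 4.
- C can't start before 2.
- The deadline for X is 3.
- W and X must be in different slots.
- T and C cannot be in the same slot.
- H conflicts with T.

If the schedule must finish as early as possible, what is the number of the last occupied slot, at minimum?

With at most 1 per slot and 5 tasks, at least 5 slots are needed.
H can't be placed before 3, so the schedule must run through at least slot 3.
5 works (last occupied slot: 5): for example H in 3; C in 2; X in 1; T in 5; W in 4.

slot 5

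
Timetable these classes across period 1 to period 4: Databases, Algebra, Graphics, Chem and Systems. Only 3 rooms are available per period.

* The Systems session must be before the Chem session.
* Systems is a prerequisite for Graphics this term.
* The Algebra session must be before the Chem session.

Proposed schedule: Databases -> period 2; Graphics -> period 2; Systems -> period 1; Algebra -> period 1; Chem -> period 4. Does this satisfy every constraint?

Only 3 rooms are available per period — holds.
The Systems session must be before the Chem session — holds.
The Algebra session must be before the Chem session — holds.
Systems is a prerequisite for Graphics this term — holds.

Yes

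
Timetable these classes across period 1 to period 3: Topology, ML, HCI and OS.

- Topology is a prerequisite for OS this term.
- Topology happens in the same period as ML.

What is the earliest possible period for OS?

period 2

Precedence pushes OS to at least period 2.
OS at period 2 is achievable: OS -> period 2, Topology -> period 1, HCI -> period 1, ML -> period 1.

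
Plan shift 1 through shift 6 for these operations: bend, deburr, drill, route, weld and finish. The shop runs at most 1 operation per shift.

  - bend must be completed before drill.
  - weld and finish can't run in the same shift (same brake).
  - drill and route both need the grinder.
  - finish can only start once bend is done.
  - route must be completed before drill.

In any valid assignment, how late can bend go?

shift 4

Downstream work caps bend at shift 5.
bend at shift 4 is achievable: deburr -> shift 2; finish -> shift 6; bend -> shift 4; route -> shift 1; weld -> shift 3; drill -> shift 5.
Nothing later works — the conflict and capacity constraints rule out every shift after shift 4.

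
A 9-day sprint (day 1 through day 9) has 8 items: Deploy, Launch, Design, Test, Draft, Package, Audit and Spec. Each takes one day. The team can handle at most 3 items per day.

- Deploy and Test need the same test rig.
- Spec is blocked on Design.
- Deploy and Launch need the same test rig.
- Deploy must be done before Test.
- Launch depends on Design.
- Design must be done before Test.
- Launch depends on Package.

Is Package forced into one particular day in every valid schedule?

No

Package can be day 1 (e.g. Spec -> day 2, Test -> day 2, Audit -> day 3, Launch -> day 2, Deploy -> day 1, Package -> day 1, Draft -> day 3, Design -> day 1) or day 2 (e.g. Design -> day 1, Launch -> day 3, Spec -> day 2, Package -> day 2, Deploy -> day 1, Draft -> day 1, Test -> day 2, Audit -> day 3).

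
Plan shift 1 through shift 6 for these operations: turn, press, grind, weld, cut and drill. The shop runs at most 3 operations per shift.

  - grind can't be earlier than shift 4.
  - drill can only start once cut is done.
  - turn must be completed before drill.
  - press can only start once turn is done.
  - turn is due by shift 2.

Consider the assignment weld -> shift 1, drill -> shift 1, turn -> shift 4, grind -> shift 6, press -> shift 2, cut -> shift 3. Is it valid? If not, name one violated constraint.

press can only start once turn is done — violated.
turn must be completed before drill — violated.
turn is due by shift 2 — violated.
The shop runs at most 3 operations per shift — holds.
drill can only start once cut is done — violated.
grind can't be earlier than shift 4 — holds.

No. turn must be completed before drill is not satisfied.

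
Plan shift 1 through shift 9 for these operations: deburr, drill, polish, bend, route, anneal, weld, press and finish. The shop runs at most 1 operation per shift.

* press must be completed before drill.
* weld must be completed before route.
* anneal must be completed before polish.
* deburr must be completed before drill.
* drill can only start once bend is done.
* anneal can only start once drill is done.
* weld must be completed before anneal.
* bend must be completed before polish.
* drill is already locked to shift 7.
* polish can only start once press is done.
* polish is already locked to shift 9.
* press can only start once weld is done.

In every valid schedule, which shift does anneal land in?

drill is fixed at shift 7 and must come before anneal, so anneal is at least shift 8.
polish is fixed at shift 9 and must come after anneal, so anneal is at most shift 8.
So anneal must be shift 8.

shift 8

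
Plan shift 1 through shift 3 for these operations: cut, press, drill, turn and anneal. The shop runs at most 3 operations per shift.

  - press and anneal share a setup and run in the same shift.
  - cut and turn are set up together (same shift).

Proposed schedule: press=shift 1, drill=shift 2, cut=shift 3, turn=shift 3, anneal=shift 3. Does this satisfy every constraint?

No — it violates: press and anneal share a setup and run in the same shift

cut and turn are set up together (same shift) — holds.
press and anneal share a setup and run in the same shift — violated.
The shop runs at most 3 operations per shift — holds.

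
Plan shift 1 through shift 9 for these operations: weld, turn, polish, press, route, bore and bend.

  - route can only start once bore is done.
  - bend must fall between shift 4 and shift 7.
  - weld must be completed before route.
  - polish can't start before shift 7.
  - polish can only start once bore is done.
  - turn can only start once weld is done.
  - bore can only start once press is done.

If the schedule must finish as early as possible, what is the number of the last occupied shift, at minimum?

7

The precedence chain requires at least 3 distinct shifts.
polish can't be placed before shift 7, so the schedule must run through at least shift 7.
7 works (last occupied shift: shift 7): for example polish -> shift 7; turn -> shift 2; bore -> shift 2; weld -> shift 1; bend -> shift 4; press -> shift 1; route -> shift 3.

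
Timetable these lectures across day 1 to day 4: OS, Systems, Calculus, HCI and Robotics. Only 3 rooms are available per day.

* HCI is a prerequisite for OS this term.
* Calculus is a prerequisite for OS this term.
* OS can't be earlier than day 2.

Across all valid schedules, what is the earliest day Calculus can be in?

Downstream work caps Calculus at day 3.
Calculus at day 1 is achievable: HCI=day 1, Calculus=day 1, OS=day 2, Robotics=day 2, Systems=day 1.

day 1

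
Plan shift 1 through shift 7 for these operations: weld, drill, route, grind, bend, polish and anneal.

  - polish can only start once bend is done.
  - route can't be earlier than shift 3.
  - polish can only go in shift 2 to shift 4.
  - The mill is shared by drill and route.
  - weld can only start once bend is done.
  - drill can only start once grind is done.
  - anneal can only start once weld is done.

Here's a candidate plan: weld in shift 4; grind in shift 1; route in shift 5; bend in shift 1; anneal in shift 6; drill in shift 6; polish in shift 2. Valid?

polish can only start once bend is done — holds.
The mill is shared by drill and route — holds.
anneal can only start once weld is done — holds.
drill can only start once grind is done — holds.
weld can only start once bend is done — holds.
route can't be earlier than shift 3 — holds.
polish can only go in shift 2 to shift 4 — holds.

Valid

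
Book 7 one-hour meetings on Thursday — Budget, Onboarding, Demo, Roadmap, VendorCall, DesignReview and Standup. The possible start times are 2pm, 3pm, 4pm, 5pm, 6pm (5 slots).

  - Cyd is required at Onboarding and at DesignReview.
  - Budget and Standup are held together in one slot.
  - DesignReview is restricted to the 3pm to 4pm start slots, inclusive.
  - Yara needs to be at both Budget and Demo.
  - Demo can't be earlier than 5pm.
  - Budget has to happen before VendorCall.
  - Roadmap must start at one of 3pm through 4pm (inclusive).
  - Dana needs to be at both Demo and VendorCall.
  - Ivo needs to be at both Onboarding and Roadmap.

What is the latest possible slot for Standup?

4pm

Standup must be in the same slot as Budget, which can't be after 5pm, so Standup is at most 5pm.
Standup at 4pm is achievable: Roadmap -> 3pm, VendorCall -> 6pm, Demo -> 5pm, Budget -> 4pm, Standup -> 4pm, DesignReview -> 3pm, Onboarding -> 2pm.
Nothing later works — the conflict constraints rule out every slot after 4pm.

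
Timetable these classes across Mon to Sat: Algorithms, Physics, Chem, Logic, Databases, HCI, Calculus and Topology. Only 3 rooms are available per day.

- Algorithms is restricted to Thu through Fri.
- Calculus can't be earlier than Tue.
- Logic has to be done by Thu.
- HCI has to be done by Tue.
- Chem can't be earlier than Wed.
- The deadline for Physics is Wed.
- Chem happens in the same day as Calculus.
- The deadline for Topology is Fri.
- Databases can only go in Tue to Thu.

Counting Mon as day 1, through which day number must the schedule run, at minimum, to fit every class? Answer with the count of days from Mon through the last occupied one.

With at most 3 per day and 8 classes, at least 3 days are needed.
Algorithms can't be placed before Thu — that is day 4 counting from Mon — so the schedule must run through at least 4 days.
4 works (last occupied day: Thu): for example Calculus in Wed, Topology in Tue, Chem in Wed, HCI in Mon, Algorithms in Thu, Logic in Mon, Databases in Tue, Physics in Mon.

4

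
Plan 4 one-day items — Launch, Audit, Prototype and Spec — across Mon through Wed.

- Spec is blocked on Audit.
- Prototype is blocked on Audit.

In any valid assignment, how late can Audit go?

Downstream work caps Audit at Tue.
Audit at Tue is achievable: Launch in Mon, Audit in Tue, Prototype in Wed, Spec in Wed.

Tue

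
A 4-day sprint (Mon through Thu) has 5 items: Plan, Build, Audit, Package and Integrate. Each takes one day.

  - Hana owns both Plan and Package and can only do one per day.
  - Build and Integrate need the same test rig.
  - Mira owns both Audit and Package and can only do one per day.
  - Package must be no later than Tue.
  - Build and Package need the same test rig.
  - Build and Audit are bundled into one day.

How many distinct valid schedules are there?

54

Splitting on Plan: it can be Mon (9), Tue (9), Wed (18), Thu (18). Listing each branch's schedules as (Build, Audit, Package, Integrate):
Plan=Mon: (Mon,Mon,Tue,Tue) (Mon,Mon,Tue,Wed) (Mon,Mon,Tue,Thu) (Wed,Wed,Tue,Mon) (Wed,Wed,Tue,Tue) (Wed,Wed,Tue,Thu) (Thu,Thu,Tue,Mon) (Thu,Thu,Tue,Tue) (Thu,Thu,Tue,Wed) — 9.
Plan=Tue: (Tue,Tue,Mon,Mon) (Tue,Tue,Mon,Wed) (Tue,Tue,Mon,Thu) (Wed,Wed,Mon,Mon) (Wed,Wed,Mon,Tue) (Wed,Wed,Mon,Thu) (Thu,Thu,Mon,Mon) (Thu,Thu,Mon,Tue) (Thu,Thu,Mon,Wed) — 9.
Plan=Wed: (Mon,Mon,Tue,Tue) (Mon,Mon,Tue,Wed) (Mon,Mon,Tue,Thu) (Tue,Tue,Mon,Mon) (Tue,Tue,Mon,Wed) (Tue,Tue,Mon,Thu) (Wed,Wed,Mon,Mon) (Wed,Wed,Mon,Tue) (Wed,Wed,Mon,Thu) (Wed,Wed,Tue,Mon) (Wed,Wed,Tue,Tue) (Wed,Wed,Tue,Thu) (Thu,Thu,Mon,Mon) (Thu,Thu,Mon,Tue) (Thu,Thu,Mon,Wed) (Thu,Thu,Tue,Mon) (Thu,Thu,Tue,Tue) (Thu,Thu,Tue,Wed) — 18.
Plan=Thu: (Mon,Mon,Tue,Tue) (Mon,Mon,Tue,Wed) (Mon,Mon,Tue,Thu) (Tue,Tue,Mon,Mon) (Tue,Tue,Mon,Wed) (Tue,Tue,Mon,Thu) (Wed,Wed,Mon,Mon) (Wed,Wed,Mon,Tue) (Wed,Wed,Mon,Thu) (Wed,Wed,Tue,Mon) (Wed,Wed,Tue,Tue) (Wed,Wed,Tue,Thu) (Thu,Thu,Mon,Mon) (Thu,Thu,Mon,Tue) (Thu,Thu,Mon,Wed) (Thu,Thu,Tue,Mon) (Thu,Thu,Tue,Tue) (Thu,Thu,Tue,Wed) — 18.
Summing: 9 + 9 + 18 + 18 = 54.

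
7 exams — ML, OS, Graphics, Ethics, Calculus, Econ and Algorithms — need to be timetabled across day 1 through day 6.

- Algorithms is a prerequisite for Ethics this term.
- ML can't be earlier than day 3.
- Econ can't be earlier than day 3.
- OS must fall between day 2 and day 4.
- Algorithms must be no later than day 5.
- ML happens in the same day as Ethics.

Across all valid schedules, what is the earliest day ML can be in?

day 3

ML is available from day 3.
ML at day 3 is achievable: ML -> day 3, Econ -> day 3, Graphics -> day 1, OS -> day 2, Calculus -> day 1, Algorithms -> day 1, Ethics -> day 3.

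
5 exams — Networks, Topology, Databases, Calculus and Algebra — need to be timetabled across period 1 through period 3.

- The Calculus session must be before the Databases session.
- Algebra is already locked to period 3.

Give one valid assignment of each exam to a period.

Topology=period 1, Algebra=period 3, Databases=period 2, Calculus=period 1, Networks=period 1

Checking: Calculus(period 1) before Databases(period 2); Algebra=period 3 in [period 3,period 3].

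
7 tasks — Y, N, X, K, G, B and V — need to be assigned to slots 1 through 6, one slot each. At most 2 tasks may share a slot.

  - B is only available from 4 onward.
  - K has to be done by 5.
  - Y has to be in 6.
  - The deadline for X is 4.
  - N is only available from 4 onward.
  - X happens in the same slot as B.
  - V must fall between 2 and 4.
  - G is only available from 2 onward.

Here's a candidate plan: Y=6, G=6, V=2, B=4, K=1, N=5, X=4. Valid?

Valid

The deadline for X is 4 — holds.
Y has to be in 6 — holds.
At most 2 tasks may share a slot — holds.
B is only available from 4 onward — holds.
X happens in the same slot as B — holds.
K has to be done by 5 — holds.
G is only available from 2 onward — holds.
N is only available from 4 onward — holds.
V must fall between 2 and 4 — holds.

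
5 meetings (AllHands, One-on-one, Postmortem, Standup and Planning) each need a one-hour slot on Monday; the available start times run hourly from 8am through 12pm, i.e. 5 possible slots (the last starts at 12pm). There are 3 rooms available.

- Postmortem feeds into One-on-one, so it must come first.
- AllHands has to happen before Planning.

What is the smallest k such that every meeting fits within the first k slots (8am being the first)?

The precedence chain requires at least 2 distinct slots.
With at most 3 per slot and 5 meetings, at least 2 slots are needed.
2 works (last occupied slot: 9am): for example Postmortem=8am; One-on-one=9am; AllHands=8am; Planning=9am; Standup=8am.

2 slots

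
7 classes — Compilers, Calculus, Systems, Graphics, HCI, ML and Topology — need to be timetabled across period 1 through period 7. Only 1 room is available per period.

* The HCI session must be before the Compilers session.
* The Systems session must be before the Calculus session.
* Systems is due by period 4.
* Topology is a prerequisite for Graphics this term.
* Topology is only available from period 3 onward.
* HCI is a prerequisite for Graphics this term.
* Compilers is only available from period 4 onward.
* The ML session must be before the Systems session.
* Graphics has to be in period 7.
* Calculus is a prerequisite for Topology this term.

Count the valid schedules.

12

Splitting on Compilers: it can be period 4 (3), period 5 (4), period 6 (5). Listing each branch's schedules as (Calculus, Systems, Graphics, HCI, ML, Topology) by period number:
Compilers=period 4: (5,2,7,3,1,6) (5,3,7,1,2,6) (5,3,7,2,1,6) — 3.
Compilers=period 5: (3,2,7,4,1,6) (4,2,7,3,1,6) (4,3,7,1,2,6) (4,3,7,2,1,6) — 4.
Compilers=period 6: (3,2,7,4,1,5) (3,2,7,5,1,4) (4,2,7,3,1,5) (4,3,7,1,2,5) (4,3,7,2,1,5) — 5.
Summing: 3 + 4 + 5 = 12.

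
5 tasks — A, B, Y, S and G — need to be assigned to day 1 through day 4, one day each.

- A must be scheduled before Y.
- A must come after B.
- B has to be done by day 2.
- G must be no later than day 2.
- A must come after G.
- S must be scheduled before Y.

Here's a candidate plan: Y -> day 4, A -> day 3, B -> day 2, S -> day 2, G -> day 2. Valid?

A must come after G — holds.
G must be no later than day 2 — holds.
B has to be done by day 2 — holds.
A must be scheduled before Y — holds.
A must come after B — holds.
S must be scheduled before Y — holds.

Valid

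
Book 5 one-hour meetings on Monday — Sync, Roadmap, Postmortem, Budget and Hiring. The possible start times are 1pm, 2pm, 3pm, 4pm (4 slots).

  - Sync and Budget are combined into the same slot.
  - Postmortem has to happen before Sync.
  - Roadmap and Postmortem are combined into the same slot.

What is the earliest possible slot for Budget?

2pm

Budget must be in the same slot as Sync, which can't be before 2pm, so Budget is at least 2pm.
Budget at 2pm is achievable: Hiring=1pm; Roadmap=1pm; Postmortem=1pm; Budget=2pm; Sync=2pm.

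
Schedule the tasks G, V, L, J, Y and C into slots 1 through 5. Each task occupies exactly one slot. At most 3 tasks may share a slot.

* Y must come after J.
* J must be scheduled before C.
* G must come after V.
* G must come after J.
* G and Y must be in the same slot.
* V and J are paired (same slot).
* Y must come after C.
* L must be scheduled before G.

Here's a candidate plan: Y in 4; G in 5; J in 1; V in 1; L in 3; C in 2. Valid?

J must be scheduled before C — holds.
At most 3 tasks may share a slot — holds.
Y must come after J — holds.
G must come after J — holds.
Y must come after C — holds.
L must be scheduled before G — holds.
V and J are paired (same slot) — holds.
G and Y must be in the same slot — violated.
G must come after V — holds.

Invalid. G and Y must be in the same slot.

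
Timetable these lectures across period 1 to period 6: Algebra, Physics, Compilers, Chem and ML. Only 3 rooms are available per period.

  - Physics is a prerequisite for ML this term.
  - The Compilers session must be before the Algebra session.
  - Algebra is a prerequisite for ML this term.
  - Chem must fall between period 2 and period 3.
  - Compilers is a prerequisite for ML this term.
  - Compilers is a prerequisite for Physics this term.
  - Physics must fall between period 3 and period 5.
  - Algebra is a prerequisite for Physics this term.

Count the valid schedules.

30

Splitting on Algebra: it can be period 2 (12), period 3 (12), period 4 (6). Listing each branch's schedules as (Physics, Compilers, Chem, ML) by period number:
Algebra=period 2: (3,1,2,4) (3,1,2,5) (3,1,2,6) (3,1,3,4) (3,1,3,5) (3,1,3,6) (4,1,2,5) (4,1,2,6) (4,1,3,5) (4,1,3,6) (5,1,2,6) (5,1,3,6) — 12.
Algebra=period 3: (4,1,2,5) (4,1,2,6) (4,1,3,5) (4,1,3,6) (4,2,2,5) (4,2,2,6) (4,2,3,5) (4,2,3,6) (5,1,2,6) (5,1,3,6) (5,2,2,6) (5,2,3,6) — 12.
Algebra=period 4: (5,1,2,6) (5,1,3,6) (5,2,2,6) (5,2,3,6) (5,3,2,6) (5,3,3,6) — 6.
Summing: 12 + 12 + 6 = 30.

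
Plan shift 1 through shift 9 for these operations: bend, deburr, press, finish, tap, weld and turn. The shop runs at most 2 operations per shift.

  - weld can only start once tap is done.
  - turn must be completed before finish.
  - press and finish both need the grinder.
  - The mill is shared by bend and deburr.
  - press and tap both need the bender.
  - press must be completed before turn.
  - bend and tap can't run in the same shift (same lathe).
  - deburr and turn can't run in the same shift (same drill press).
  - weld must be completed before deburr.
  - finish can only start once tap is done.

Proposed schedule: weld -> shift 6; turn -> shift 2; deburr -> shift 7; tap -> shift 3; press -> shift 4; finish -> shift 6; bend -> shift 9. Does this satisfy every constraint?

Invalid. press must be completed before turn.

press and tap both need the bender — holds.
press must be completed before turn — violated.
finish can only start once tap is done — holds.
turn must be completed before finish — holds.
weld must be completed before deburr — holds.
press and finish both need the grinder — holds.
bend and tap can't run in the same shift (same lathe) — holds.
The mill is shared by bend and deburr — holds.
weld can only start once tap is done — holds.
The shop runs at most 2 operations per shift — holds.
deburr and turn can't run in the same shift (same drill press) — holds.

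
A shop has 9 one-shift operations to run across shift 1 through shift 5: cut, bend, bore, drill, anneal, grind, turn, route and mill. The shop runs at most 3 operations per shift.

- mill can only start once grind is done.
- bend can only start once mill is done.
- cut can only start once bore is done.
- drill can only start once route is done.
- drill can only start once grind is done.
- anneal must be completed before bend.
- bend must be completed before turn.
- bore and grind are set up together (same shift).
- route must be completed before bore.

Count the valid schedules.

Splitting on cut: it can be shift 3 (8), shift 4 (9), shift 5 (9). Listing each branch's schedules as (bend, bore, drill, anneal, grind, turn, route, mill) by shift number:
cut=shift 3: (4,2,3,1,2,5,1,3) (4,2,3,2,2,5,1,3) (4,2,4,1,2,5,1,3) (4,2,4,2,2,5,1,3) (4,2,4,3,2,5,1,3) (4,2,5,1,2,5,1,3) (4,2,5,2,2,5,1,3) (4,2,5,3,2,5,1,3) — 8.
cut=shift 4: (4,2,3,1,2,5,1,3) (4,2,3,2,2,5,1,3) (4,2,3,3,2,5,1,3) (4,2,4,1,2,5,1,3) (4,2,4,2,2,5,1,3) (4,2,4,3,2,5,1,3) (4,2,5,1,2,5,1,3) (4,2,5,2,2,5,1,3) (4,2,5,3,2,5,1,3) — 9.
cut=shift 5: (4,2,3,1,2,5,1,3) (4,2,3,2,2,5,1,3) (4,2,3,3,2,5,1,3) (4,2,4,1,2,5,1,3) (4,2,4,2,2,5,1,3) (4,2,4,3,2,5,1,3) (4,2,5,1,2,5,1,3) (4,2,5,2,2,5,1,3) (4,2,5,3,2,5,1,3) — 9.
Summing: 8 + 9 + 9 = 26.

26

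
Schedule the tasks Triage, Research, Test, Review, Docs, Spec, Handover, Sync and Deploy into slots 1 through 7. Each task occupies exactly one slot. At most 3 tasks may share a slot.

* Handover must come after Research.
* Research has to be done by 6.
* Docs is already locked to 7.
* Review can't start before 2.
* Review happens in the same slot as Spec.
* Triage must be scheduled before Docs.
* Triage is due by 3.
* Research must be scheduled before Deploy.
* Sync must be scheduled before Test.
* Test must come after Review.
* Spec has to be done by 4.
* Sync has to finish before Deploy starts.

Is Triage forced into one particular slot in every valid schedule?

No

Triage can be 1 (e.g. Review=2; Handover=3; Test=3; Triage=1; Docs=7; Spec=2; Research=1; Sync=1; Deploy=2) or 2 (e.g. Research=1; Handover=3; Sync=1; Docs=7; Deploy=3; Spec=2; Review=2; Triage=2; Test=3).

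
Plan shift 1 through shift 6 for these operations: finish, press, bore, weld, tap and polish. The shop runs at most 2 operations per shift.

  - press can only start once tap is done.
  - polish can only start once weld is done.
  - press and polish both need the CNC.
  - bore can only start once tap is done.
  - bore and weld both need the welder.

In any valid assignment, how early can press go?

Precedence pushes press to at least shift 2.
press at shift 2 is achievable: press=shift 2, tap=shift 1, bore=shift 2, finish=shift 3, polish=shift 3, weld=shift 1.

shift 2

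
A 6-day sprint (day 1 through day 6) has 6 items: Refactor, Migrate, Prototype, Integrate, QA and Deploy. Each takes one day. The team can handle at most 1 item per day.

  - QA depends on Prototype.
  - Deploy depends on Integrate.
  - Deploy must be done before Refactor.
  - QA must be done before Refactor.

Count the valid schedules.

Splitting on Refactor: it can be day 5 (6), day 6 (30). Listing each branch's schedules as (Migrate, Prototype, Integrate, QA, Deploy) by day number:
Refactor=day 5: (6,1,2,3,4) (6,1,2,4,3) (6,1,3,2,4) (6,2,1,3,4) (6,2,1,4,3) (6,3,1,4,2) — 6.
Refactor=day 6: (1,2,3,4,5) (1,2,3,5,4) (1,2,4,3,5) (1,3,2,4,5) (1,3,2,5,4) (1,4,2,5,3) (2,1,3,4,5) (2,1,3,5,4) (2,1,4,3,5) (2,3,1,4,5) (2,3,1,5,4) (2,4,1,5,3) (3,1,2,4,5) (3,1,2,5,4) (3,1,4,2,5) (3,2,1,4,5) (3,2,1,5,4) (3,4,1,5,2) (4,1,2,3,5) (4,1,2,5,3) (4,1,3,2,5) (4,2,1,3,5) (4,2,1,5,3) (4,3,1,5,2) (5,1,2,3,4) (5,1,2,4,3) (5,1,3,2,4) (5,2,1,3,4) (5,2,1,4,3) (5,3,1,4,2) — 30.
Summing: 6 + 30 = 36.

36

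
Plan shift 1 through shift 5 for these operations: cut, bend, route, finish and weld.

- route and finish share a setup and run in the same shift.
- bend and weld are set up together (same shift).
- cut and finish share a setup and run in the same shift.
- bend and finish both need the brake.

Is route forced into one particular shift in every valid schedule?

No

route can be shift 1 (e.g. route -> shift 1, cut -> shift 1, weld -> shift 2, bend -> shift 2, finish -> shift 1) or shift 2 (e.g. bend=shift 1, route=shift 2, weld=shift 1, cut=shift 2, finish=shift 2).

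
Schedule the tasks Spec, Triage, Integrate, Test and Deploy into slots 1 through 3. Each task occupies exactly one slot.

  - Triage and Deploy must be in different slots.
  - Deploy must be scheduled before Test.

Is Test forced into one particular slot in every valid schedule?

No

Test can be 2 (e.g. Test -> 2, Spec -> 1, Integrate -> 1, Triage -> 2, Deploy -> 1) or 3 (e.g. Spec=1, Test=3, Triage=2, Integrate=1, Deploy=1).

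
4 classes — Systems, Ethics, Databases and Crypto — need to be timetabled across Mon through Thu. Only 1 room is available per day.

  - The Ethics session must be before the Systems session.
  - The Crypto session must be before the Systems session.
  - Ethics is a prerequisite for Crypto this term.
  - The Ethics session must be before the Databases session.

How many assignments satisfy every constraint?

Enumerating: Systems=Wed; Databases=Thu; Ethics=Mon; Crypto=Tue | Crypto=Tue; Ethics=Mon; Systems=Thu; Databases=Wed | Ethics -> Mon, Crypto -> Wed, Systems -> Thu, Databases -> Tue.

3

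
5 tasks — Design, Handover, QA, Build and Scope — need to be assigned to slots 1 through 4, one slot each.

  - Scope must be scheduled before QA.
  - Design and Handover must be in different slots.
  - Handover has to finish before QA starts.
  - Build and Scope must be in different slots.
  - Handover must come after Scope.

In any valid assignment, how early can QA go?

Precedence pushes QA to at least 3.
QA at 3 is achievable: Handover -> 2, Build -> 2, Design -> 1, QA -> 3, Scope -> 1.

3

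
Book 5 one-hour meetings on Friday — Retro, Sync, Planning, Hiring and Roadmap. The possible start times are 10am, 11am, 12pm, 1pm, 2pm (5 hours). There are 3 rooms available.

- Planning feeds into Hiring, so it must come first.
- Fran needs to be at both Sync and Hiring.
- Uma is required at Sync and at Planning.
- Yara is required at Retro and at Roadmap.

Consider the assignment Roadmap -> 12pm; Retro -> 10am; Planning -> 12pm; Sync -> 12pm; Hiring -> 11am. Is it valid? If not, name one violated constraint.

There are 3 rooms available — holds.
Planning feeds into Hiring, so it must come first — violated.
Yara is required at Retro and at Roadmap — holds.
Uma is required at Sync and at Planning — violated.
Fran needs to be at both Sync and Hiring — holds.

No. Uma is required at Sync and at Planning is not satisfied.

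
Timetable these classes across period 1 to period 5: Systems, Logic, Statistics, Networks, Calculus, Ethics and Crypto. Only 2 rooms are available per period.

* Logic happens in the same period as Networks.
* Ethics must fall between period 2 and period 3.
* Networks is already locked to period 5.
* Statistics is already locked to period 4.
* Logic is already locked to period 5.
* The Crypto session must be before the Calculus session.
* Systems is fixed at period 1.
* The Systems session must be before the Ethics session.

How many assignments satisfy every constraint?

12

Splitting on Calculus: it can be period 2 (2), period 3 (4), period 4 (6). Listing each branch's schedules as (Systems, Logic, Statistics, Networks, Ethics, Crypto) by period number:
Calculus=period 2: (1,5,4,5,2,1) (1,5,4,5,3,1) — 2.
Calculus=period 3: (1,5,4,5,2,1) (1,5,4,5,2,2) (1,5,4,5,3,1) (1,5,4,5,3,2) — 4.
Calculus=period 4: (1,5,4,5,2,1) (1,5,4,5,2,2) (1,5,4,5,2,3) (1,5,4,5,3,1) (1,5,4,5,3,2) (1,5,4,5,3,3) — 6.
Summing: 2 + 4 + 6 = 12.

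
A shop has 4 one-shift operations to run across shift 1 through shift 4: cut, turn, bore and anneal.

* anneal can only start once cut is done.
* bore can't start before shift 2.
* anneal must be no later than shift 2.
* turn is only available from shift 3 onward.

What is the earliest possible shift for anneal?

shift 2

Precedence pushes anneal to at least shift 2; anneal's own window allows nothing later than shift 2.
anneal at shift 2 is achievable: bore -> shift 2; anneal -> shift 2; turn -> shift 3; cut -> shift 1.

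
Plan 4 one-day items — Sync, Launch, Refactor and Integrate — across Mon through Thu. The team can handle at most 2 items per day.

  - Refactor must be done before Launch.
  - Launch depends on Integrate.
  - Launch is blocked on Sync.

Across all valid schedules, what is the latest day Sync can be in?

Wed

Downstream work caps Sync at Wed.
Sync at Wed is achievable: Refactor in Mon; Sync in Wed; Integrate in Mon; Launch in Thu.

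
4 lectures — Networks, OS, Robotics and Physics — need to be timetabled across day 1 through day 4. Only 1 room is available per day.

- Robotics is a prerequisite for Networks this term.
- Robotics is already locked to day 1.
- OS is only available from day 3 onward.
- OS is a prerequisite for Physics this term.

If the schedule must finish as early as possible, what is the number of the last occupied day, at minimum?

4

The precedence chain requires at least 2 distinct days.
With at most 1 per day and 4 lectures, at least 4 days are needed.
Propagating the time windows through the other constraints, Physics can't land before day 4, so the schedule must run through at least day 4.
4 works (last occupied day: day 4): for example OS=day 3; Networks=day 2; Robotics=day 1; Physics=day 4.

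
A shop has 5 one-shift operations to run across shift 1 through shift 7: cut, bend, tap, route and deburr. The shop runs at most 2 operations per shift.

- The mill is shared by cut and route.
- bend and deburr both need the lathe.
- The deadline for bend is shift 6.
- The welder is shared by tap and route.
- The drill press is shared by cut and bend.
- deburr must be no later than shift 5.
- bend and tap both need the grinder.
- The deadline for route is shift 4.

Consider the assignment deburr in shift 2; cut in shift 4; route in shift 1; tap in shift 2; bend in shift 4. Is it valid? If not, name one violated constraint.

Invalid. The drill press is shared by cut and bend.

The deadline for bend is shift 6 — holds.
bend and deburr both need the lathe — holds.
The drill press is shared by cut and bend — violated.
The mill is shared by cut and route — holds.
The welder is shared by tap and route — holds.
deburr must be no later than shift 5 — holds.
bend and tap both need the grinder — holds.
The shop runs at most 2 operations per shift — holds.
The deadline for route is shift 4 — holds.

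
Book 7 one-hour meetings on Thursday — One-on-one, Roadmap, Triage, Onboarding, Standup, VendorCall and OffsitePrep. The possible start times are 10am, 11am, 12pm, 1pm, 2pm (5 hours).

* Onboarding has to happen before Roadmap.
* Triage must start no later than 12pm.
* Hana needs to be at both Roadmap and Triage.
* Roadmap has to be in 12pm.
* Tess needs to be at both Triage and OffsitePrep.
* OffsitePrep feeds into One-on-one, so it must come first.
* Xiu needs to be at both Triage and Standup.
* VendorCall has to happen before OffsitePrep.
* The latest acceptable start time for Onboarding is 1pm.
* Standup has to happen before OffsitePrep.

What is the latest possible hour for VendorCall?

12pm

Downstream work caps VendorCall at 12pm.
VendorCall at 12pm is achievable: Onboarding -> 10am, One-on-one -> 2pm, OffsitePrep -> 1pm, Roadmap -> 12pm, Standup -> 11am, Triage -> 10am, VendorCall -> 12pm.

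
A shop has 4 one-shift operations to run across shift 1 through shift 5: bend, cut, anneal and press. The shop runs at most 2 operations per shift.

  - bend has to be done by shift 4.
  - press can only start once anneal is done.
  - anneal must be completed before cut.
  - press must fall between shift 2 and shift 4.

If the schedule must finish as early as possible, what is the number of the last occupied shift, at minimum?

shift 2

The precedence chain requires at least 2 distinct shifts.
With at most 2 per shift and 4 operations, at least 2 shifts are needed.
2 works (last occupied shift: shift 2): for example cut in shift 2; anneal in shift 1; press in shift 2; bend in shift 1.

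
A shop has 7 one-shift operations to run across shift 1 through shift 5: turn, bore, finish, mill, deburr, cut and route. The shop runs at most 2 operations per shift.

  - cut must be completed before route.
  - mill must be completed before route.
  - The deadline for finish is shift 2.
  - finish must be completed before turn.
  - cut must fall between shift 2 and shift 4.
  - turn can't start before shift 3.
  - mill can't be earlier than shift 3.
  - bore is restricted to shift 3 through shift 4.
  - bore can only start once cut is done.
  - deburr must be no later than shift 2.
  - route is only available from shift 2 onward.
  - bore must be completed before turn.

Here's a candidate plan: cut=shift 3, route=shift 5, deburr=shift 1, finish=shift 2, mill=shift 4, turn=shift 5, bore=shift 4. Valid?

cut must be completed before route — holds.
finish must be completed before turn — holds.
mill can't be earlier than shift 3 — holds.
The deadline for finish is shift 2 — holds.
deburr must be no later than shift 2 — holds.
turn can't start before shift 3 — holds.
bore is restricted to shift 3 through shift 4 — holds.
bore can only start once cut is done — holds.
cut must fall between shift 2 and shift 4 — holds.
mill must be completed before route — holds.
bore must be completed before turn — holds.
route is only available from shift 2 onward — holds.
The shop runs at most 2 operations per shift — holds.

Yes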